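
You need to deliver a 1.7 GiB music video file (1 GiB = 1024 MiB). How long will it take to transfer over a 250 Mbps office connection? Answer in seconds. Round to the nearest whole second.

File: 1.7 GiB = 14602.9 Mb.
At 250 Mbps: 14602.9 / 250 = 58.4 s ≈ 58.4 seconds.

58 seconds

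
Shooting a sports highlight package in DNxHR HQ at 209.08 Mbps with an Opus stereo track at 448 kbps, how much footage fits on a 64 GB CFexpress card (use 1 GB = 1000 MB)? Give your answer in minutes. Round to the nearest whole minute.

Audio: 448 kbps = 0.448 Mbps.
Total bitrate: 209.08 + 0.448 = 209.528 Mbps.
Capacity: 64 GB = 512,000 Mb.
Recording time: 512,000 / 209.528 = 2,444 s ≈ 40.7 minutes.

41 minutes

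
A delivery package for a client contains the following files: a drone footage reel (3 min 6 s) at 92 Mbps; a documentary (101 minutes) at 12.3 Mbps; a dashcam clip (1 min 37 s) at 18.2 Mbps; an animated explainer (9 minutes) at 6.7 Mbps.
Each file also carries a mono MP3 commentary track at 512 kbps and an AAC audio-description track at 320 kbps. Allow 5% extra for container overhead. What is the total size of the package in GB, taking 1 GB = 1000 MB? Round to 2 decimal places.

13.49 GB

Audio total: 512 + 320 = 832 kbps = 0.832 Mbps.
drone footage reel: 92.832 Mbps × 186 s × 1.05 = 18130.1 Mb
documentary: 13.132 Mbps × 6060 s × 1.05 = 83558.9 Mb
dashcam clip: 19.032 Mbps × 97 s × 1.05 = 1938.4 Mb
animated explainer: 7.532 Mbps × 540 s × 1.05 = 4270.6 Mb
Total: 107898.1 Mb = 13487.3 MB.
= 13.49 GB.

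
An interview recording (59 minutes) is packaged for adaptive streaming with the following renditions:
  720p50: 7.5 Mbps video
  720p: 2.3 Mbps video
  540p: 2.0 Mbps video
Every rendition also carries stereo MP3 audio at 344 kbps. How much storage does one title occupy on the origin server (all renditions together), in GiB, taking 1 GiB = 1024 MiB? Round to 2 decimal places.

5.29 GiB

59 min = 3540 s
Audio: 344 kbps = 0.344 Mbps.
Sum of rendition bitrates: (7.5+0.344) + (2.3+0.344) + (2.0+0.344) = 12.832 Mbps.
× 3540 s = 45,425 Mb = 5,678 MB = 5.288 GiB.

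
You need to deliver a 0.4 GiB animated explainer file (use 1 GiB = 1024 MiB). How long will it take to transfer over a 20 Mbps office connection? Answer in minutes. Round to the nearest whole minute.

3 minutes

File: 0.4 GiB = 3436.0 Mb.
At 20 Mbps: 3436.0 / 20 = 171.8 s ≈ 2.86 minutes.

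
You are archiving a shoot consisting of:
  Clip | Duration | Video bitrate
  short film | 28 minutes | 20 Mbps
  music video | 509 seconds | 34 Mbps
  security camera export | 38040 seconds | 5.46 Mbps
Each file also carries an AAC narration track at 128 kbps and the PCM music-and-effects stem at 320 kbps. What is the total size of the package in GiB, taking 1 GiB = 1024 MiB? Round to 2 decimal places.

Audio total: 128 + 320 = 448 kbps = 0.448 Mbps.
short film: 20.448 Mbps × 1680 s = 34352.6 Mb
music video: 34.448 Mbps × 509 s = 17534.0 Mb
security camera export: 5.908 Mbps × 38040 s = 224740.3 Mb
Total: 276627.0 Mb = 34578.4 MB.
= 32.20 GiB.

32.20 GiB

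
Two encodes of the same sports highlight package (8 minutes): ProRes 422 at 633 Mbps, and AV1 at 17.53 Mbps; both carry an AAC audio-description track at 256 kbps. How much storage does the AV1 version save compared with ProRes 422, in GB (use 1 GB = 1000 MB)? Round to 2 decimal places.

36.93 GB

8 min = 480 s
Audio: 256 kbps = 0.256 Mbps.
ProRes 422: 633.256 Mbps × 480 s = 303962.9 Mb = 37.995 GB.
AV1: 17.786 Mbps × 480 s = 8537.3 Mb = 1.067 GB.
Saving: 37.995 − 1.067 = 36.928 GB.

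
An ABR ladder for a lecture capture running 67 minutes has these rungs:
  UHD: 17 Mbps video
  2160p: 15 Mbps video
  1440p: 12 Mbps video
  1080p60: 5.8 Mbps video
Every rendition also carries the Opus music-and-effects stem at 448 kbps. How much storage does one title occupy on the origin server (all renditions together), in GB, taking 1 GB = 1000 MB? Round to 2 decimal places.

67 min = 4020 s
Audio: 448 kbps = 0.448 Mbps.
Sum of rendition bitrates: (17+0.448) + (15+0.448) + (12+0.448) + (5.8+0.448) = 51.592 Mbps.
× 4020 s = 207,400 Mb = 25,925 MB = 25.92 GB.

25.92 GB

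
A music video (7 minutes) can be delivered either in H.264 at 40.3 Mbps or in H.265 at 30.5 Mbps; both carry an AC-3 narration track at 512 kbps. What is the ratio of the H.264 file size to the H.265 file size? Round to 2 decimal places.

1.32

7 min = 420 s
Audio: 512 kbps = 0.512 Mbps.
H.264: 40.812 Mbps × 420 s = 17141.0 Mb = 1.995 GiB.
H.265: 31.012 Mbps × 420 s = 13025.0 Mb = 1.516 GiB.
Ratio: 1.995 / 1.516 = 1.316.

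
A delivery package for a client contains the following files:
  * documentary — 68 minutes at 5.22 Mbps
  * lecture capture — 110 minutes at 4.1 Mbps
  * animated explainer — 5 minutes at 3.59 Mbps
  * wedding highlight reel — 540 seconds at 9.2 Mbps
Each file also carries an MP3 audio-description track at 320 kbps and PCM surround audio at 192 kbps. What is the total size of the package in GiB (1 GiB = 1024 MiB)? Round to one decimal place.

7.0 GiB

Audio total: 320 + 192 = 512 kbps = 0.512 Mbps.
documentary: 5.732 Mbps × 4080 s = 23386.6 Mb
lecture capture: 4.612 Mbps × 6600 s = 30439.2 Mb
animated explainer: 4.102 Mbps × 300 s = 1230.6 Mb
wedding highlight reel: 9.712 Mbps × 540 s = 5244.5 Mb
Total: 60300.8 Mb = 7537.6 MB.
= 7.020 GiB.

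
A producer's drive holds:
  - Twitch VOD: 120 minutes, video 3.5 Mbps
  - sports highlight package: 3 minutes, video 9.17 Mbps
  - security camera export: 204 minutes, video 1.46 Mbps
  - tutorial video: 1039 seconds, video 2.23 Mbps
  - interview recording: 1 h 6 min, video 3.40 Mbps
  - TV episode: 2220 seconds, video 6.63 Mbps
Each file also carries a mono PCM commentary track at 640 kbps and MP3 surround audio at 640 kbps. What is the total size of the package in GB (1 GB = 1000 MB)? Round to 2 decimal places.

Audio total: 640 + 640 = 1280 kbps = 1.280 Mbps.
Twitch VOD: 4.780 Mbps × 7200 s = 34416.0 Mb
sports highlight package: 10.450 Mbps × 180 s = 1881.0 Mb
security camera export: 2.740 Mbps × 12240 s = 33537.6 Mb
tutorial video: 3.510 Mbps × 1039 s = 3646.9 Mb
interview recording: 4.680 Mbps × 3960 s = 18532.8 Mb
TV episode: 7.910 Mbps × 2220 s = 17560.2 Mb
Total: 109574.5 Mb = 13696.8 MB.
= 13.70 GB.

13.70 GB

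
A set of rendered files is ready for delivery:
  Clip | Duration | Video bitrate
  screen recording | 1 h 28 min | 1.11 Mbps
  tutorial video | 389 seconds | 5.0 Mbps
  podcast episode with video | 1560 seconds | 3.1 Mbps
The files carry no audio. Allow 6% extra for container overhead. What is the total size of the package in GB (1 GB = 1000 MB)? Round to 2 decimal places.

1.68 GB

screen recording: 1.110 Mbps × 5280 s × 1.06 = 6212.4 Mb
tutorial video: 5.000 Mbps × 389 s × 1.06 = 2061.7 Mb
podcast episode with video: 3.100 Mbps × 1560 s × 1.06 = 5126.2 Mb
Total: 13400.3 Mb = 1675.0 MB.
= 1.675 GB.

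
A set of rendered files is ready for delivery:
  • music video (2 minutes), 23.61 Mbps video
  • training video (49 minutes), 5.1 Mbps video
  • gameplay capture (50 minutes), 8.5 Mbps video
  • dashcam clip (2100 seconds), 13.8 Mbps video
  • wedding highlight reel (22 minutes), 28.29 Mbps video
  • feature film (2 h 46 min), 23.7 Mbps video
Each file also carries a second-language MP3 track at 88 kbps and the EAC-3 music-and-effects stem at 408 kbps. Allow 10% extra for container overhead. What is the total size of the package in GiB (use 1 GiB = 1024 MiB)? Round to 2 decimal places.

Audio total: 88 + 408 = 496 kbps = 0.496 Mbps.
music video: 24.106 Mbps × 120 s × 1.10 = 3182.0 Mb
training video: 5.596 Mbps × 2940 s × 1.10 = 18097.5 Mb
gameplay capture: 8.996 Mbps × 3000 s × 1.10 = 29686.8 Mb
dashcam clip: 14.296 Mbps × 2100 s × 1.10 = 33023.8 Mb
wedding highlight reel: 28.786 Mbps × 1320 s × 1.10 = 41797.3 Mb
feature film: 24.196 Mbps × 9960 s × 1.10 = 265091.4 Mb
Total: 390878.7 Mb = 48859.8 MB.
= 45.50 GiB.

45.50 GiB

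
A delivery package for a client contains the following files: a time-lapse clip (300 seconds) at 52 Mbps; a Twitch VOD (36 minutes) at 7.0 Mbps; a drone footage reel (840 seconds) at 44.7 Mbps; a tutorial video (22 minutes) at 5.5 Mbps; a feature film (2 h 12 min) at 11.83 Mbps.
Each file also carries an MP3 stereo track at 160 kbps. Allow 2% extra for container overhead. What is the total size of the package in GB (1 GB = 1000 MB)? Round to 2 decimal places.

Audio: 160 kbps = 0.160 Mbps.
time-lapse clip: 52.160 Mbps × 300 s × 1.02 = 15961.0 Mb
Twitch VOD: 7.160 Mbps × 2160 s × 1.02 = 15774.9 Mb
drone footage reel: 44.860 Mbps × 840 s × 1.02 = 38436.0 Mb
tutorial video: 5.660 Mbps × 1320 s × 1.02 = 7620.6 Mb
feature film: 11.990 Mbps × 7920 s × 1.02 = 96860.0 Mb
Total: 174652.6 Mb = 21831.6 MB.
= 21.83 GB.

21.83 GB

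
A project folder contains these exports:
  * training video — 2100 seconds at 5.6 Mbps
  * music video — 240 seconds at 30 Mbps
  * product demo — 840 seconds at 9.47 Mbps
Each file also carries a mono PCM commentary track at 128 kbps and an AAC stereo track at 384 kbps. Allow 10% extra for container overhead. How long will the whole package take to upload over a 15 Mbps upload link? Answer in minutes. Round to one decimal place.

Audio total: 128 + 384 = 512 kbps = 0.512 Mbps.
training video: 6.112 Mbps × 2100 s × 1.10 = 14118.7 Mb
music video: 30.512 Mbps × 240 s × 1.10 = 8055.2 Mb
product demo: 9.982 Mbps × 840 s × 1.10 = 9223.4 Mb
Total: 31397.3 Mb = 3924.7 MB.
At 15 Mbps: 31397.3 / 15 = 2093 s ≈ 34.9 minutes.

34.9 minutes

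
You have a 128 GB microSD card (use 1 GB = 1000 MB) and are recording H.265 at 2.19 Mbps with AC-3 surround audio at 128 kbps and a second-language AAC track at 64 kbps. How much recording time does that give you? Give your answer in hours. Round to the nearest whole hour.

119 hours

Audio total: 128 + 64 = 192 kbps = 0.192 Mbps.
Total bitrate: 2.19 + 0.192 = 2.382 Mbps.
Capacity: 128 GB = 1,024,000 Mb.
Recording time: 1,024,000 / 2.382 = 429,891 s ≈ 119 hours.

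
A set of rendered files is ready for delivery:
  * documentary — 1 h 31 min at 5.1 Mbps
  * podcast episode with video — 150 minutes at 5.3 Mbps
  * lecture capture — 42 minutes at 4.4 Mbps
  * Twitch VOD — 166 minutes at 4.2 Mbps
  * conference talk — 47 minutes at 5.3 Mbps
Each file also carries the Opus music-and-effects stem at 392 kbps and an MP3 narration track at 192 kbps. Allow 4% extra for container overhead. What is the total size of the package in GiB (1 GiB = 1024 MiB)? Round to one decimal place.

Audio total: 392 + 192 = 584 kbps = 0.584 Mbps.
documentary: 5.684 Mbps × 5460 s × 1.04 = 32276.0 Mb
podcast episode with video: 5.884 Mbps × 9000 s × 1.04 = 55074.2 Mb
lecture capture: 4.984 Mbps × 2520 s × 1.04 = 13062.1 Mb
Twitch VOD: 4.784 Mbps × 9960 s × 1.04 = 49554.6 Mb
conference talk: 5.884 Mbps × 2820 s × 1.04 = 17256.6 Mb
Total: 167223.5 Mb = 20902.9 MB.
= 19.47 GiB.

19.5 GiB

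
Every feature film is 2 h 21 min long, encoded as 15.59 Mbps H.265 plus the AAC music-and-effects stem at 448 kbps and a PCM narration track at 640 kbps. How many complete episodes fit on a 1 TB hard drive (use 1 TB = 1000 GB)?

2 h 21 min = 141 min = 8460 s
Audio total: 448 + 640 = 1088 kbps = 1.088 Mbps.
Total bitrate: 16.678 Mbps.
Per item: 16.678 Mbps × 8460 s = 141,096 Mb = 17,637 MB.
Capacity: 1 TB = 8,000,000 Mb; 56.70 items → 56 complete.

56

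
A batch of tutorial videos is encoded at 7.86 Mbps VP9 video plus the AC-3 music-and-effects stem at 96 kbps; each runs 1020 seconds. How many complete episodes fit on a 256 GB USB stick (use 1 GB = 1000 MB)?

252

Audio: 96 kbps = 0.096 Mbps.
Total bitrate: 7.956 Mbps.
Per item: 7.956 Mbps × 1020 s = 8,115 Mb = 1,014 MB.
Capacity: 256 GB = 2,048,000 Mb; 252.37 items → 252 complete.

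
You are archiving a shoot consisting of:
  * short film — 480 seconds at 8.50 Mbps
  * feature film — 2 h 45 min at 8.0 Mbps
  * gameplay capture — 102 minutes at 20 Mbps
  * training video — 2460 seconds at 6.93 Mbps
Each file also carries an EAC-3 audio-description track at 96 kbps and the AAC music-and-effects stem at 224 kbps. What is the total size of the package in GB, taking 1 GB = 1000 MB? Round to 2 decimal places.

Audio total: 96 + 224 = 320 kbps = 0.320 Mbps.
short film: 8.820 Mbps × 480 s = 4233.6 Mb
feature film: 8.320 Mbps × 9900 s = 82368.0 Mb
gameplay capture: 20.320 Mbps × 6120 s = 124358.4 Mb
training video: 7.250 Mbps × 2460 s = 17835.0 Mb
Total: 228795.0 Mb = 28599.4 MB.
= 28.60 GB.

28.60 GB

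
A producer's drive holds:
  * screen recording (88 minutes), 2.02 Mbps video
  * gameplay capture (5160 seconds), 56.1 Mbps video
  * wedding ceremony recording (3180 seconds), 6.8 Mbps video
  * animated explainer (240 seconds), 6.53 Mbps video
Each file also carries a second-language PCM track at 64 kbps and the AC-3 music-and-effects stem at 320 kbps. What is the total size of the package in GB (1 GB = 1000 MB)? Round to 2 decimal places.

41.08 GB

Audio total: 64 + 320 = 384 kbps = 0.384 Mbps.
screen recording: 2.404 Mbps × 5280 s = 12693.1 Mb
gameplay capture: 56.484 Mbps × 5160 s = 291457.4 Mb
wedding ceremony recording: 7.184 Mbps × 3180 s = 22845.1 Mb
animated explainer: 6.914 Mbps × 240 s = 1659.4 Mb
Total: 328655.0 Mb = 41081.9 MB.
= 41.08 GB.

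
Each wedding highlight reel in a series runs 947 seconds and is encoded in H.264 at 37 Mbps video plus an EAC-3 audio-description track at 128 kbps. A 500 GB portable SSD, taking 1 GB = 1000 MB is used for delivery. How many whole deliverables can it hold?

113

Audio: 128 kbps = 0.128 Mbps.
Total bitrate: 37.128 Mbps.
Per item: 37.128 Mbps × 947 s = 35,160 Mb = 4,395 MB.
Capacity: 500 GB = 4,000,000 Mb; 113.76 items → 113 complete.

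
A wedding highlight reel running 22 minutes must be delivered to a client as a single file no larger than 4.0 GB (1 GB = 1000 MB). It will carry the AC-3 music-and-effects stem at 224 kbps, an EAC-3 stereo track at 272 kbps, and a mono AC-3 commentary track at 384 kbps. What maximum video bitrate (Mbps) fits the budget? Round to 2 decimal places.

23.36 Mbps

Budget: 4.0 GB = 32000.0 Mb.
22 min = 1320 s
Total bitrate budget: 32000.0 Mb / 1320 s = 24.242 Mbps.
Audio total: 224 + 272 + 384 = 880 kbps = 0.880 Mbps.
Video: 24.242 − 0.880 = 23.362 Mbps.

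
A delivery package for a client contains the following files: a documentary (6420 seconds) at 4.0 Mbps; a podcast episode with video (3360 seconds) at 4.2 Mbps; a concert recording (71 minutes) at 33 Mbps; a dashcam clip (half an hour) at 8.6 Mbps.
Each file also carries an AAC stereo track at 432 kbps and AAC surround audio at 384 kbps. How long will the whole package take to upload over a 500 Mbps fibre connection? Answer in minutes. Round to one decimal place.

7.0 minutes

Audio total: 432 + 384 = 816 kbps = 0.816 Mbps.
documentary: 4.816 Mbps × 6420 s = 30918.7 Mb
podcast episode with video: 5.016 Mbps × 3360 s = 16853.8 Mb
concert recording: 33.816 Mbps × 4260 s = 144056.2 Mb
dashcam clip: 9.416 Mbps × 1800 s = 16948.8 Mb
Total: 208777.4 Mb = 26097.2 MB.
At 500 Mbps: 208777.4 / 500 = 418 s ≈ 6.96 minutes.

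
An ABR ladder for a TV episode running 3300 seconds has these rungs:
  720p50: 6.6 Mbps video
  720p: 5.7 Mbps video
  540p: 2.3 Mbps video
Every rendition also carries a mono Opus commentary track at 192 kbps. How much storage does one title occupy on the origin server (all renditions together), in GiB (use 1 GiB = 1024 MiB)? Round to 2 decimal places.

5.83 GiB

Audio: 192 kbps = 0.192 Mbps.
Sum of rendition bitrates: (6.6+0.192) + (5.7+0.192) + (2.3+0.192) = 15.176 Mbps.
× 3300 s = 50,081 Mb = 6,260 MB = 5.830 GiB.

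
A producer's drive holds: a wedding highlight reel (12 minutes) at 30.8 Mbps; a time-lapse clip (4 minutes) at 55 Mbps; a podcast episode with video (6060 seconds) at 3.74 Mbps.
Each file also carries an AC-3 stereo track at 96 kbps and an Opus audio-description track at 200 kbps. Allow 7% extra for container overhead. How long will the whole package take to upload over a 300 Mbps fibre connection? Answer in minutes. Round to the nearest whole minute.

4 minutes

Audio total: 96 + 200 = 296 kbps = 0.296 Mbps.
wedding highlight reel: 31.096 Mbps × 720 s × 1.07 = 23956.4 Mb
time-lapse clip: 55.296 Mbps × 240 s × 1.07 = 14200.0 Mb
podcast episode with video: 4.036 Mbps × 6060 s × 1.07 = 26170.2 Mb
Total: 64326.6 Mb = 8040.8 MB.
At 300 Mbps: 64326.6 / 300 = 214 s ≈ 3.57 minutes.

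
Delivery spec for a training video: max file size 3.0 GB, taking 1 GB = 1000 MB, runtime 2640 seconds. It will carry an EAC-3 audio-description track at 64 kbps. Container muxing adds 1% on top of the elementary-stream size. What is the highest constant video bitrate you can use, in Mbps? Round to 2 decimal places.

Budget: 3.0 GB = 24000.0 Mb.
Stream payload after overhead: 24000.0 / 1.01 = 23762.4 Mb.
Total bitrate budget: 23762.4 Mb / 2640 s = 9.001 Mbps.
Audio: 64 kbps = 0.064 Mbps.
Video: 9.001 − 0.064 = 8.937 Mbps.

8.94 Mbps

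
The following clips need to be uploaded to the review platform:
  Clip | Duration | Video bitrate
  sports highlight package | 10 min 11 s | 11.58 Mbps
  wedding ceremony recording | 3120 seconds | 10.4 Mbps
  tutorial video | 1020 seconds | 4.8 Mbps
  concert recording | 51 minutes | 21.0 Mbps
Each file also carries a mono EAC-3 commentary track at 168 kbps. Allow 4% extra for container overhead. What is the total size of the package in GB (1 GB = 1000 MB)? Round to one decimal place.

14.3 GB

Audio: 168 kbps = 0.168 Mbps.
sports highlight package: 11.748 Mbps × 611 s × 1.04 = 7465.1 Mb
wedding ceremony recording: 10.568 Mbps × 3120 s × 1.04 = 34291.0 Mb
tutorial video: 4.968 Mbps × 1020 s × 1.04 = 5270.1 Mb
concert recording: 21.168 Mbps × 3060 s × 1.04 = 67365.0 Mb
Total: 114391.3 Mb = 14298.9 MB.
= 14.30 GB.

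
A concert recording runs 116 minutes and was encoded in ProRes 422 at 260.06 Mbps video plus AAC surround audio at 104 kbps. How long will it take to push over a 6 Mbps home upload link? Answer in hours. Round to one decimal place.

83.8 hours

116 min = 6960 s
Audio: 104 kbps = 0.104 Mbps.
Total bitrate: 260.164 Mbps.
File: 260.164 Mbps × 6960 s = 1810741.4 Mb.
At 6 Mbps: 1810741.4 / 6 = 301790.2 s ≈ 83.8 hours.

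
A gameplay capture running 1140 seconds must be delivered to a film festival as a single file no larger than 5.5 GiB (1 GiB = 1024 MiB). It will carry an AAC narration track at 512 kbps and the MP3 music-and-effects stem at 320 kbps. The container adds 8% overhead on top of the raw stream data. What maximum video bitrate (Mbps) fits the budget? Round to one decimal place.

Budget: 5.5 GiB = 47244.6 Mb.
Stream payload after overhead: 47244.6 / 1.08 = 43745.0 Mb.
Total bitrate budget: 43745.0 Mb / 1140 s = 38.373 Mbps.
Audio total: 512 + 320 = 832 kbps = 0.832 Mbps.
Video: 38.373 − 0.832 = 37.541 Mbps.

37.5 Mbps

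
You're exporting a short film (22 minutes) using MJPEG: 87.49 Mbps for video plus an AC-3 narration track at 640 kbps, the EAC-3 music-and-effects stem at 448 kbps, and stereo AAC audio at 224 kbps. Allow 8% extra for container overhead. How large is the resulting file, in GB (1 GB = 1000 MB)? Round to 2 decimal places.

15.82 GB

22 min = 1320 s
Audio total: 640 + 448 + 224 = 1312 kbps = 1.312 Mbps.
Total bitrate: 87.49 + 1.312 = 88.802 Mbps.
Stream data: 88.802 Mbps × 1320 s = 117218.6 Mb.
With 8% container overhead: ×1.08.
126,596 Mb ÷ 8 = 15,825 MB → 15.82 GB.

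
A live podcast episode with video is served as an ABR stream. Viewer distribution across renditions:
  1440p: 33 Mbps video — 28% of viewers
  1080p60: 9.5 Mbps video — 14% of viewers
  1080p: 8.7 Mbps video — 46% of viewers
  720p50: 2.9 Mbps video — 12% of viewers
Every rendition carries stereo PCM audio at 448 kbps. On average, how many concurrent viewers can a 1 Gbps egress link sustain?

65

Audio: 448 kbps = 0.448 Mbps.
Average per-viewer bitrate: 0.28×33.448 + 0.14×9.948 + 0.46×9.148 + 0.12×3.348 = 15.368 Mbps.
1 Gbps = 1,000 Mbps; 1,000 / 15.368 = 65.07 → 65.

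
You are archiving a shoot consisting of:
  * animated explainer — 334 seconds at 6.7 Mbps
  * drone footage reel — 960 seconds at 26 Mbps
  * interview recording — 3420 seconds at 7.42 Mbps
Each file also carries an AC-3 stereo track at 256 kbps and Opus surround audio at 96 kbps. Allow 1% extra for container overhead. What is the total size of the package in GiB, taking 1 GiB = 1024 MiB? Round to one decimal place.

Audio total: 256 + 96 = 352 kbps = 0.352 Mbps.
animated explainer: 7.052 Mbps × 334 s × 1.01 = 2378.9 Mb
drone footage reel: 26.352 Mbps × 960 s × 1.01 = 25550.9 Mb
interview recording: 7.772 Mbps × 3420 s × 1.01 = 26846.0 Mb
Total: 54775.9 Mb = 6847.0 MB.
= 6.377 GiB.

6.4 GiB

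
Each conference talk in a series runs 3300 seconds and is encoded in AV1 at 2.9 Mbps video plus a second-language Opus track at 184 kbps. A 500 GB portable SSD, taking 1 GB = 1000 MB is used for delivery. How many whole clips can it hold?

Audio: 184 kbps = 0.184 Mbps.
Total bitrate: 3.084 Mbps.
Per item: 3.084 Mbps × 3300 s = 10,177 Mb = 1,272 MB.
Capacity: 500 GB = 4,000,000 Mb; 393.04 items → 393 complete.

393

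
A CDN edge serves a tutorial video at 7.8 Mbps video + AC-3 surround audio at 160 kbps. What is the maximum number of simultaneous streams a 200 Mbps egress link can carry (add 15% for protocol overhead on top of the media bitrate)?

21

Audio: 160 kbps = 0.160 Mbps.
Per-viewer media rate: 7.960 Mbps.
On the wire with 15% overhead: 9.154 Mbps.
200 Mbps = 200.0 Mbps; 200.0 / 9.154 = 21.85 → 21 viewers.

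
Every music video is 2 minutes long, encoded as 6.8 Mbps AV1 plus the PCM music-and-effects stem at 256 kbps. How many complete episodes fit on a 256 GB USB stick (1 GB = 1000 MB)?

2418

2 min = 120 s
Audio: 256 kbps = 0.256 Mbps.
Total bitrate: 7.056 Mbps.
Per item: 7.056 Mbps × 120 s = 846.7 Mb = 105.8 MB.
Capacity: 256 GB = 2,048,000 Mb; 2418.75 items → 2418 complete.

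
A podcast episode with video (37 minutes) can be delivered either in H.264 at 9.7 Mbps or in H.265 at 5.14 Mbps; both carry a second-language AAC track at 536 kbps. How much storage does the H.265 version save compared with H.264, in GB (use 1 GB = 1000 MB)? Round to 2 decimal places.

37 min = 2220 s
Audio: 536 kbps = 0.536 Mbps.
H.264: 10.236 Mbps × 2220 s = 22723.9 Mb = 2.840 GB.
H.265: 5.676 Mbps × 2220 s = 12600.7 Mb = 1.575 GB.
Saving: 2.840 − 1.575 = 1.265 GB.

1.27 GB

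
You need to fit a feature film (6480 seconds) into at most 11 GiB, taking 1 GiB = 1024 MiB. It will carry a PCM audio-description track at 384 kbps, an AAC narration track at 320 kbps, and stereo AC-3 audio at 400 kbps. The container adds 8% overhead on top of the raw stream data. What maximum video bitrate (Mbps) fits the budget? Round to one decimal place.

12.4 Mbps

Budget: 11 GiB = 94489.3 Mb.
Stream payload after overhead: 94489.3 / 1.08 = 87490.1 Mb.
Total bitrate budget: 87490.1 Mb / 6480 s = 13.502 Mbps.
Audio total: 384 + 320 + 400 = 1104 kbps = 1.104 Mbps.
Video: 13.502 − 1.104 = 12.398 Mbps.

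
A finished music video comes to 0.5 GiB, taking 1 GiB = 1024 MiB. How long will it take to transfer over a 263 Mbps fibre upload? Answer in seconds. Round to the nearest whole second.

16 seconds

File: 0.5 GiB = 4295.0 Mb.
At 263 Mbps: 4295.0 / 263 = 16.3 s ≈ 16.3 seconds.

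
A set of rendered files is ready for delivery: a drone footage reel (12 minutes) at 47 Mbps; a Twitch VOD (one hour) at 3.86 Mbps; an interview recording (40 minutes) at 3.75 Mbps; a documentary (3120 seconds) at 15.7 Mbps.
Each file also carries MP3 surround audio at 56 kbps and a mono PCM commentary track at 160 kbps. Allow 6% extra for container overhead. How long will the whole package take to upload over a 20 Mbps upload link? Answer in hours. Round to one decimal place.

1.6 hours

Audio total: 56 + 160 = 216 kbps = 0.216 Mbps.
drone footage reel: 47.216 Mbps × 720 s × 1.06 = 36035.3 Mb
Twitch VOD: 4.076 Mbps × 3600 s × 1.06 = 15554.0 Mb
interview recording: 3.966 Mbps × 2400 s × 1.06 = 10089.5 Mb
documentary: 15.916 Mbps × 3120 s × 1.06 = 52637.4 Mb
Total: 114316.2 Mb = 14289.5 MB.
At 20 Mbps: 114316.2 / 20 = 5716 s ≈ 1.59 hours.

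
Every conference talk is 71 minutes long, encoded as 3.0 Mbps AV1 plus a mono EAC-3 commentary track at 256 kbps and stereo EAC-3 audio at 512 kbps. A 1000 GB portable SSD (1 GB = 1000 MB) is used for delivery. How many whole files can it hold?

71 min = 4260 s
Audio total: 256 + 512 = 768 kbps = 0.768 Mbps.
Total bitrate: 3.768 Mbps.
Per item: 3.768 Mbps × 4260 s = 16,052 Mb = 2,006 MB.
Capacity: 1000 GB = 8,000,000 Mb; 498.39 items → 498 complete.

498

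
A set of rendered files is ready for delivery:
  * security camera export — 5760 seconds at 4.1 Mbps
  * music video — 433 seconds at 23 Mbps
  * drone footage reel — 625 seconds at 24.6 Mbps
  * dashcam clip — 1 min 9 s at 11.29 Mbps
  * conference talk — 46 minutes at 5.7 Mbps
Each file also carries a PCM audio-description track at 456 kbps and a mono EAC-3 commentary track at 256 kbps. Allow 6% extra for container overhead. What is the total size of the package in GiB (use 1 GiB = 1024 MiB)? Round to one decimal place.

8.9 GiB

Audio total: 456 + 256 = 712 kbps = 0.712 Mbps.
security camera export: 4.812 Mbps × 5760 s × 1.06 = 29380.1 Mb
music video: 23.712 Mbps × 433 s × 1.06 = 10883.3 Mb
drone footage reel: 25.312 Mbps × 625 s × 1.06 = 16769.2 Mb
dashcam clip: 12.002 Mbps × 69 s × 1.06 = 877.8 Mb
conference talk: 6.412 Mbps × 2760 s × 1.06 = 18758.9 Mb
Total: 76669.5 Mb = 9583.7 MB.
= 8.925 GiB.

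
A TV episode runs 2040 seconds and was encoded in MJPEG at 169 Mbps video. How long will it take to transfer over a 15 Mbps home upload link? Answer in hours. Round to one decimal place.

File: 169.000 Mbps × 2040 s = 344760.0 Mb.
At 15 Mbps: 344760.0 / 15 = 22984.0 s ≈ 6.38 hours.

6.4 hours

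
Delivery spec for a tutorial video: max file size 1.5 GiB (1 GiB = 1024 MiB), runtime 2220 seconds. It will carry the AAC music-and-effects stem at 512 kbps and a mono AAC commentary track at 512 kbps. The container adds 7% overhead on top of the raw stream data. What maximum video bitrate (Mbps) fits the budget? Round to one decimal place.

4.4 Mbps

Budget: 1.5 GiB = 12884.9 Mb.
Stream payload after overhead: 12884.9 / 1.07 = 12042.0 Mb.
Total bitrate budget: 12042.0 Mb / 2220 s = 5.424 Mbps.
Audio total: 512 + 512 = 1024 kbps = 1.024 Mbps.
Video: 5.424 − 1.024 = 4.400 Mbps.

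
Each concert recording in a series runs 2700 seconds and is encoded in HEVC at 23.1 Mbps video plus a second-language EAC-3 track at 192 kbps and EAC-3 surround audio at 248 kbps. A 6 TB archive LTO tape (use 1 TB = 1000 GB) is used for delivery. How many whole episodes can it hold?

Audio total: 192 + 248 = 440 kbps = 0.440 Mbps.
Total bitrate: 23.540 Mbps.
Per item: 23.540 Mbps × 2700 s = 63,558 Mb = 7,945 MB.
Capacity: 6 TB = 48,000,000 Mb; 755.22 items → 755 complete.

755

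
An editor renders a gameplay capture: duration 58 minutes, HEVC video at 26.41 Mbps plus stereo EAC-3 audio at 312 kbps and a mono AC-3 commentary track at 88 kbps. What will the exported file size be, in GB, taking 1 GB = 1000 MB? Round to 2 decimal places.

11.66 GB

58 min = 3480 s
Audio total: 312 + 88 = 400 kbps = 0.400 Mbps.
Total bitrate: 26.41 + 0.400 = 26.810 Mbps.
Stream data: 26.810 Mbps × 3480 s = 93298.8 Mb.
93,299 Mb ÷ 8 = 11,662 MB → 11.66 GB.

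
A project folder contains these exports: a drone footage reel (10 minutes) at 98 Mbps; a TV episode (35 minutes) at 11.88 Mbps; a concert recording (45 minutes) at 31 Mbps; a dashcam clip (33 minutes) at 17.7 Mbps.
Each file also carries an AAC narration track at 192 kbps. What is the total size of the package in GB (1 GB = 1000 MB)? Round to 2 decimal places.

Audio: 192 kbps = 0.192 Mbps.
drone footage reel: 98.192 Mbps × 600 s = 58915.2 Mb
TV episode: 12.072 Mbps × 2100 s = 25351.2 Mb
concert recording: 31.192 Mbps × 2700 s = 84218.4 Mb
dashcam clip: 17.892 Mbps × 1980 s = 35426.2 Mb
Total: 203911.0 Mb = 25488.9 MB.
= 25.49 GB.

25.49 GB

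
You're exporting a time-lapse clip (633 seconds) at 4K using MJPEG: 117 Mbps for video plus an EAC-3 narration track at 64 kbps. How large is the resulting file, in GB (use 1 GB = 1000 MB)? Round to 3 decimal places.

9.263 GB

Audio: 64 kbps = 0.064 Mbps.
Total bitrate: 117 + 0.064 = 117.064 Mbps.
Stream data: 117.064 Mbps × 633 s = 74101.5 Mb.
74,102 Mb ÷ 8 = 9,263 MB → 9.263 GB.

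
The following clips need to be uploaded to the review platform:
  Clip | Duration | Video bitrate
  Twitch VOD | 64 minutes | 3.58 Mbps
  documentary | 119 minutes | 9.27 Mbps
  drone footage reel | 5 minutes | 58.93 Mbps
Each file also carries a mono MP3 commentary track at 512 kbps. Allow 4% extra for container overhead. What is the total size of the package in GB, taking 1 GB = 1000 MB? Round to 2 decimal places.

13.44 GB

Audio: 512 kbps = 0.512 Mbps.
Twitch VOD: 4.092 Mbps × 3840 s × 1.04 = 16341.8 Mb
documentary: 9.782 Mbps × 7140 s × 1.04 = 72637.2 Mb
drone footage reel: 59.442 Mbps × 300 s × 1.04 = 18545.9 Mb
Total: 107524.9 Mb = 13440.6 MB.
= 13.44 GB.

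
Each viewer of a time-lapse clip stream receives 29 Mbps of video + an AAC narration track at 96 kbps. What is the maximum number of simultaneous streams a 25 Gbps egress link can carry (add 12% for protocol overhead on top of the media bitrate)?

767

Audio: 96 kbps = 0.096 Mbps.
Per-viewer media rate: 29.096 Mbps.
On the wire with 12% overhead: 32.588 Mbps.
25 Gbps = 25,000 Mbps; 25,000 / 32.588 = 767.16 → 767 viewers.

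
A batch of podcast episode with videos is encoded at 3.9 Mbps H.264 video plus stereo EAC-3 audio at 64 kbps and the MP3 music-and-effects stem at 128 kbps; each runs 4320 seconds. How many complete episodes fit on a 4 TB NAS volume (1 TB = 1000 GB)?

1810

Audio total: 64 + 128 = 192 kbps = 0.192 Mbps.
Total bitrate: 4.092 Mbps.
Per item: 4.092 Mbps × 4320 s = 17,677 Mb = 2,210 MB.
Capacity: 4 TB = 32,000,000 Mb; 1810.22 items → 1810 complete.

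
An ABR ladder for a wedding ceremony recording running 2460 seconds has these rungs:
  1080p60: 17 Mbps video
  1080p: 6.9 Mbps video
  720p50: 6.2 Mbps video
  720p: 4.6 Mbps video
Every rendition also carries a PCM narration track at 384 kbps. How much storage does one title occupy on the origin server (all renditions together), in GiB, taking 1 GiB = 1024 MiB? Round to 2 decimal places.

10.38 GiB

Audio: 384 kbps = 0.384 Mbps.
Sum of rendition bitrates: (17+0.384) + (6.9+0.384) + (6.2+0.384) + (4.6+0.384) = 36.236 Mbps.
× 2460 s = 89,141 Mb = 11,143 MB = 10.38 GiB.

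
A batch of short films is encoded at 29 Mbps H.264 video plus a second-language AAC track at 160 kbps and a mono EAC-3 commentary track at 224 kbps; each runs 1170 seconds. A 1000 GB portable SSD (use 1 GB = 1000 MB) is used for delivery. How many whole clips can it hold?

232

Audio total: 160 + 224 = 384 kbps = 0.384 Mbps.
Total bitrate: 29.384 Mbps.
Per item: 29.384 Mbps × 1170 s = 34,379 Mb = 4,297 MB.
Capacity: 1000 GB = 8,000,000 Mb; 232.70 items → 232 complete.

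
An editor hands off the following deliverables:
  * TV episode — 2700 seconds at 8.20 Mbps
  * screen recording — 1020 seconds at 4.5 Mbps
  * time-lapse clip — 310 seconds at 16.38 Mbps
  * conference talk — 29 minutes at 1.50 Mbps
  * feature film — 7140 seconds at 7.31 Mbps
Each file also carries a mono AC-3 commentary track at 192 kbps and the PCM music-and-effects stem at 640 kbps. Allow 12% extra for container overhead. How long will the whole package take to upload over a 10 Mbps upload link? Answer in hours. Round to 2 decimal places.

Audio total: 192 + 640 = 832 kbps = 0.832 Mbps.
TV episode: 9.032 Mbps × 2700 s × 1.12 = 27312.8 Mb
screen recording: 5.332 Mbps × 1020 s × 1.12 = 6091.3 Mb
time-lapse clip: 17.212 Mbps × 310 s × 1.12 = 5976.0 Mb
conference talk: 2.332 Mbps × 1740 s × 1.12 = 4544.6 Mb
feature film: 8.142 Mbps × 7140 s × 1.12 = 65109.9 Mb
Total: 109034.6 Mb = 13629.3 MB.
At 10 Mbps: 109034.6 / 10 = 10903 s ≈ 3.03 hours.

3.03 hours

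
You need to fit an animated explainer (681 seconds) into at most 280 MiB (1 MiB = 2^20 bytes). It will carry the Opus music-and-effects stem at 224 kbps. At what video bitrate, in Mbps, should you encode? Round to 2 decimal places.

3.23 Mbps

Budget: 280 MiB = 2348.8 Mb.
Total bitrate budget: 2348.8 Mb / 681 s = 3.449 Mbps.
Audio: 224 kbps = 0.224 Mbps.
Video: 3.449 − 0.224 = 3.225 Mbps.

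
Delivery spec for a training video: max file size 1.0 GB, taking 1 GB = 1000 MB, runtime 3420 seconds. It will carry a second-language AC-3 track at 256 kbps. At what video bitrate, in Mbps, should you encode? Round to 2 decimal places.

Budget: 1.0 GB = 8000.0 Mb.
Total bitrate budget: 8000.0 Mb / 3420 s = 2.339 Mbps.
Audio: 256 kbps = 0.256 Mbps.
Video: 2.339 − 0.256 = 2.083 Mbps.

2.08 Mbps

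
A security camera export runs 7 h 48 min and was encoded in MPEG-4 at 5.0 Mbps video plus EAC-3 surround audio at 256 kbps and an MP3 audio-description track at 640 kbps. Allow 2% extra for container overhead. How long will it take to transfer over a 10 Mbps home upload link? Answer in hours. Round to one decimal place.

7 h 48 min = 468 min = 28080 s
Audio total: 256 + 640 = 896 kbps = 0.896 Mbps.
Total bitrate: 5.896 Mbps.
File: 5.896 Mbps × 28080 s = 165559.7 Mb.
With 2% container overhead: ×1.02. → 168870.9 Mb.
At 10 Mbps: 168870.9 / 10 = 16887.1 s ≈ 4.69 hours.

4.7 hours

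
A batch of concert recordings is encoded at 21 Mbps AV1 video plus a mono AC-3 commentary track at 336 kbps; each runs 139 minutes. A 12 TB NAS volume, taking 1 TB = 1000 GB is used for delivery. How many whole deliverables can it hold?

139 min = 8340 s
Audio: 336 kbps = 0.336 Mbps.
Total bitrate: 21.336 Mbps.
Per item: 21.336 Mbps × 8340 s = 177,942 Mb = 22,243 MB.
Capacity: 12 TB = 96,000,000 Mb; 539.50 items → 539 complete.

539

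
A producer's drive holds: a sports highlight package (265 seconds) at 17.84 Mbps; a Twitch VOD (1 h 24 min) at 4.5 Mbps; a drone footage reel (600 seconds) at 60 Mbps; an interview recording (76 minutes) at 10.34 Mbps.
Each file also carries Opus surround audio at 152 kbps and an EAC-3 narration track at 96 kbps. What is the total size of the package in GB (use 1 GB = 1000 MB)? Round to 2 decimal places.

14.14 GB

Audio total: 152 + 96 = 248 kbps = 0.248 Mbps.
sports highlight package: 18.088 Mbps × 265 s = 4793.3 Mb
Twitch VOD: 4.748 Mbps × 5040 s = 23929.9 Mb
drone footage reel: 60.248 Mbps × 600 s = 36148.8 Mb
interview recording: 10.588 Mbps × 4560 s = 48281.3 Mb
Total: 113153.3 Mb = 14144.2 MB.
= 14.14 GB.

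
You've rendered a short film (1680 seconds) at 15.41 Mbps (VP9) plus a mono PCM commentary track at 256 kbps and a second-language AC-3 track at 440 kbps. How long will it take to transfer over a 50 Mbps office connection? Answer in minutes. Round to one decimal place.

9.0 minutes

Audio total: 256 + 440 = 696 kbps = 0.696 Mbps.
Total bitrate: 16.106 Mbps.
File: 16.106 Mbps × 1680 s = 27058.1 Mb.
At 50 Mbps: 27058.1 / 50 = 541.2 s ≈ 9.02 minutes.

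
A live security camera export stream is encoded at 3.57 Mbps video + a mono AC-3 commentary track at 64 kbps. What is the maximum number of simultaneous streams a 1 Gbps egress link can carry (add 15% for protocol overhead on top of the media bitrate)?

239

Audio: 64 kbps = 0.064 Mbps.
Per-viewer media rate: 3.634 Mbps.
On the wire with 15% overhead: 4.179 Mbps.
1 Gbps = 1,000 Mbps; 1,000 / 4.179 = 239.29 → 239 viewers.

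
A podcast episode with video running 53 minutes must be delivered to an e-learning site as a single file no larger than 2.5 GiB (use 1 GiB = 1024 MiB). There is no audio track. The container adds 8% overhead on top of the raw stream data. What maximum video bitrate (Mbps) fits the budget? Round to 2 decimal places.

Budget: 2.5 GiB = 21474.8 Mb.
Stream payload after overhead: 21474.8 / 1.08 = 19884.1 Mb.
53 min = 3180 s
Total bitrate budget: 19884.1 Mb / 3180 s = 6.253 Mbps.

6.25 Mbps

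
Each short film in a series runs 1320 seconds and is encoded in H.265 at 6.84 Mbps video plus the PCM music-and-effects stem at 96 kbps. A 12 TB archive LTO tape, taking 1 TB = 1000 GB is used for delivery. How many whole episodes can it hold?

Audio: 96 kbps = 0.096 Mbps.
Total bitrate: 6.936 Mbps.
Per item: 6.936 Mbps × 1320 s = 9,156 Mb = 1,144 MB.
Capacity: 12 TB = 96,000,000 Mb; 10485.48 items → 10485 complete.

10485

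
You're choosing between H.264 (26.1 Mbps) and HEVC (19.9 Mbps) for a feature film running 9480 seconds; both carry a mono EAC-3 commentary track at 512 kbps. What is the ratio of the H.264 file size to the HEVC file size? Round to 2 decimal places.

Audio: 512 kbps = 0.512 Mbps.
H.264: 26.612 Mbps × 9480 s = 252281.8 Mb = 31.535 GB.
HEVC: 20.412 Mbps × 9480 s = 193505.8 Mb = 24.188 GB.
Ratio: 31.535 / 24.188 = 1.304.

1.30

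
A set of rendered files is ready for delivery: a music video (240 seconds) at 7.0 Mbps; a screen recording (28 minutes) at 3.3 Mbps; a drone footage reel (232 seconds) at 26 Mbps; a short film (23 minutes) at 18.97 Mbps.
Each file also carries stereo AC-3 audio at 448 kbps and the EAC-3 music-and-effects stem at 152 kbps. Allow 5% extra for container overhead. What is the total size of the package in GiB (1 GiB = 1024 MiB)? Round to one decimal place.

5.1 GiB

Audio total: 448 + 152 = 600 kbps = 0.600 Mbps.
music video: 7.600 Mbps × 240 s × 1.05 = 1915.2 Mb
screen recording: 3.900 Mbps × 1680 s × 1.05 = 6879.6 Mb
drone footage reel: 26.600 Mbps × 232 s × 1.05 = 6479.8 Mb
short film: 19.570 Mbps × 1380 s × 1.05 = 28356.9 Mb
Total: 43631.5 Mb = 5453.9 MB.
= 5.079 GiB.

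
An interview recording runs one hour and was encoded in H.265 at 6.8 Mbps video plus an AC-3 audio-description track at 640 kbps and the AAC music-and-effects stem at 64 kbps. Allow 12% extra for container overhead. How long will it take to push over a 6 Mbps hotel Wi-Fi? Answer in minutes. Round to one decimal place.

84.0 minutes

1 h = 3600 s
Audio total: 640 + 64 = 704 kbps = 0.704 Mbps.
Total bitrate: 7.504 Mbps.
File: 7.504 Mbps × 3600 s = 27014.4 Mb.
With 12% container overhead: ×1.12. → 30256.1 Mb.
At 6 Mbps: 30256.1 / 6 = 5042.7 s ≈ 84 minutes.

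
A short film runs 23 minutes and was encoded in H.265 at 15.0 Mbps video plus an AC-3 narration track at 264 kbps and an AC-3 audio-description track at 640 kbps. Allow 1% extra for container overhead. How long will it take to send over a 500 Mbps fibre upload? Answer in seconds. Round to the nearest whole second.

44 seconds

23 min = 1380 s
Audio total: 264 + 640 = 904 kbps = 0.904 Mbps.
Total bitrate: 15.904 Mbps.
File: 15.904 Mbps × 1380 s = 21947.5 Mb.
With 1% container overhead: ×1.01. → 22167.0 Mb.
At 500 Mbps: 22167.0 / 500 = 44.3 s ≈ 44.3 seconds.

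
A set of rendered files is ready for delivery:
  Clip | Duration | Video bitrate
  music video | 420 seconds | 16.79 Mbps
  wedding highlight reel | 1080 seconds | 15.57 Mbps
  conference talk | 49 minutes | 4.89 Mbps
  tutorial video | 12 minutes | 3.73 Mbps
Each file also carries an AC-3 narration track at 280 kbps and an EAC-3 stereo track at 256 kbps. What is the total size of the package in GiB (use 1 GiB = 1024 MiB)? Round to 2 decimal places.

Audio total: 280 + 256 = 536 kbps = 0.536 Mbps.
music video: 17.326 Mbps × 420 s = 7276.9 Mb
wedding highlight reel: 16.106 Mbps × 1080 s = 17394.5 Mb
conference talk: 5.426 Mbps × 2940 s = 15952.4 Mb
tutorial video: 4.266 Mbps × 720 s = 3071.5 Mb
Total: 43695.4 Mb = 5461.9 MB.
= 5.087 GiB.

5.09 GiB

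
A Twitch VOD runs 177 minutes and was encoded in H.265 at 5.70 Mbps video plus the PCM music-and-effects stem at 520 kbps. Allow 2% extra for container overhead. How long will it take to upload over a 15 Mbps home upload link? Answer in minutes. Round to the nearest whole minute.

177 min = 10620 s
Audio: 520 kbps = 0.520 Mbps.
Total bitrate: 6.220 Mbps.
File: 6.220 Mbps × 10620 s = 66056.4 Mb.
With 2% container overhead: ×1.02. → 67377.5 Mb.
At 15 Mbps: 67377.5 / 15 = 4491.8 s ≈ 74.9 minutes.

75 minutes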